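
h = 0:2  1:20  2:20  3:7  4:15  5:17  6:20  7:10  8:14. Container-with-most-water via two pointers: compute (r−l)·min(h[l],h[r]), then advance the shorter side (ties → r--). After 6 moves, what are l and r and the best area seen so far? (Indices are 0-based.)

[0,8] min(2,14)*8=16 best=16 * → l++
[1,8] min(20,14)*7=98 best=98 * → r--
[1,7] min(20,10)*6=60 best=98 → r--
[1,6] min(20,20)*5=100 best=100 * → r--
[1,5] min(20,17)*4=68 best=100 → r--
[1,4] min(20,15)*3=45 best=100 → r--

l=1, r=3, best area=100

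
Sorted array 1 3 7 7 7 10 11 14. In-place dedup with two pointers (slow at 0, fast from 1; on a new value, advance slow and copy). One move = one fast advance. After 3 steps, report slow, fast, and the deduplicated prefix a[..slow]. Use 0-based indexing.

slow=2, fast=4, prefix=[1, 3, 7]

slow=0 fast=1: a[fast]=3≠a[slow]=1 write a[1]=3, slow++,fast++
slow=1 fast=2: a[fast]=7≠a[slow]=3 write a[2]=7, slow++,fast++
slow=2 fast=3: a[fast]=7=a[slow] dup, fast++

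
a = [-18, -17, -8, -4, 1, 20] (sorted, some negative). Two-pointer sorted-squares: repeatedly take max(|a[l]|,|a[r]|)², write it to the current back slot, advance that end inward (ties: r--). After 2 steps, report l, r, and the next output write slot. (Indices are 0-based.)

l=1, r=4, next write slot=3

[0,5] |-18|<=|20| out[5]=400 → r--
[0,4] |-18|>|1| out[4]=324 → l++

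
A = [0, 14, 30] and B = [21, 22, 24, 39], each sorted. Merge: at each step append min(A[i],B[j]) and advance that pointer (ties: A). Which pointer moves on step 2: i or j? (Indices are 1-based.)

i

[i=1,j=1] A[i]=0<=B[j]=21 take 0 → i++
[i=2,j=1] A[i]=14<=B[j]=21 take 14 → i++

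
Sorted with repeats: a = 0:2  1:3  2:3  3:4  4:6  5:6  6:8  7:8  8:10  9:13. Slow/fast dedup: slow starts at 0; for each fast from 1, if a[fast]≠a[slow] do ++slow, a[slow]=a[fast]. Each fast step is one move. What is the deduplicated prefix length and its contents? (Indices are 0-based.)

length 7; prefix = [2, 3, 4, 6, 8, 10, 13]

slow=0 fast=1: a[fast]=3≠a[slow]=2 write a[1]=3, slow++,fast++
slow=1 fast=2: a[fast]=3=a[slow] dup, fast++
slow=1 fast=3: a[fast]=4≠a[slow]=3 write a[2]=4, slow++,fast++
slow=2 fast=4: a[fast]=6≠a[slow]=4 write a[3]=6, slow++,fast++
slow=3 fast=5: a[fast]=6=a[slow] dup, fast++
slow=3 fast=6: a[fast]=8≠a[slow]=6 write a[4]=8, slow++,fast++
slow=4 fast=7: a[fast]=8=a[slow] dup, fast++
slow=4 fast=8: a[fast]=10≠a[slow]=8 write a[5]=10, slow++,fast++
slow=5 fast=9: a[fast]=13≠a[slow]=10 write a[6]=13, slow++,fast++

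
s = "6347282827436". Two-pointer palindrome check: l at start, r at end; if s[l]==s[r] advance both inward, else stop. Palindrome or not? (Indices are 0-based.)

palindrome

[0,12] '6'=='6' → l++,r--
[1,11] '3'=='3' → l++,r--
[2,10] '4'=='4' → l++,r--
[3,9] '7'=='7' → l++,r--
[4,8] '2'=='2' → l++,r--
[5,7] '8'=='8' → l++,r--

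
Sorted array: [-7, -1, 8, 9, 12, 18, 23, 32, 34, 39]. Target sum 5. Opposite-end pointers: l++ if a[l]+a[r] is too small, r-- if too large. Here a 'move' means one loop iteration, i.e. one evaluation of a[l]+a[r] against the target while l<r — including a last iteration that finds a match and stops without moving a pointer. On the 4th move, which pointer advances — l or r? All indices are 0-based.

r

[0,9] -7+39=32 >5 → r--
[0,8] -7+34=27 >5 → r--
[0,7] -7+32=25 >5 → r--
[0,6] -7+23=16 >5 → r--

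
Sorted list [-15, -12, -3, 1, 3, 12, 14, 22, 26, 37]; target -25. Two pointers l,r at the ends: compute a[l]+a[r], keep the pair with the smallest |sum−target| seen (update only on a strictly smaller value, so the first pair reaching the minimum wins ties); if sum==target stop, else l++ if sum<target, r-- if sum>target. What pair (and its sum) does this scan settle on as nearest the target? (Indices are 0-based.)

pair (-15, -12) with sum -27 (|Δ|=2)

[0,9] -15+37=22 d=47 * → r--
[0,8] -15+26=11 d=36 * → r--
[0,7] -15+22=7 d=32 * → r--
[0,6] -15+14=-1 d=24 * → r--
[0,5] -15+12=-3 d=22 * → r--
[0,4] -15+3=-12 d=13 * → r--
[0,3] -15+1=-14 d=11 * → r--
[0,2] -15+-3=-18 d=7 * → r--
[0,1] -15+-12=-27 d=2 * → l++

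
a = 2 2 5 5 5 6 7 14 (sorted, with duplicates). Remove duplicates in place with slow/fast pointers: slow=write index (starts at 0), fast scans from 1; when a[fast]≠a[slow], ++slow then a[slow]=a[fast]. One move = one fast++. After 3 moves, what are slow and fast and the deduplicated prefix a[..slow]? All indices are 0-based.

slow=1, fast=4, prefix=[2, 5]

(s=0,f=1) a[fast]=2=a[slow] dup → fast++
(s=0,f=2) a[fast]=5≠a[slow]=2 write a[1]=5 → slow++,fast++
(s=1,f=3) a[fast]=5=a[slow] dup → fast++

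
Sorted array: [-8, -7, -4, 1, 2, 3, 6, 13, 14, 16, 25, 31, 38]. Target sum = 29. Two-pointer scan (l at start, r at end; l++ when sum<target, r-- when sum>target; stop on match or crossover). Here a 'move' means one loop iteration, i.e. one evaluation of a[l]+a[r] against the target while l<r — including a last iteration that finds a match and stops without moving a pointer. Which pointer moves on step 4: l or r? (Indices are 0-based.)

l

[0,12] -8+38=30 >29 → r--
[0,11] -8+31=23 <29 → l++
[1,11] -7+31=24 <29 → l++
[2,11] -4+31=27 <29 → l++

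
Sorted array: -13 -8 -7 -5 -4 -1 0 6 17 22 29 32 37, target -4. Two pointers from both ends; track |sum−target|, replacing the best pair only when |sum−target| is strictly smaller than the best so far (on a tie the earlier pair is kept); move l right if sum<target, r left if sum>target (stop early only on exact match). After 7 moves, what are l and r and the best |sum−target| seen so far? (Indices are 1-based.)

l=1 r=13: -13+37=24 d=28 *, r--
l=1 r=12: -13+32=19 d=23 *, r--
l=1 r=11: -13+29=16 d=20 *, r--
l=1 r=10: -13+22=9 d=13 *, r--
l=1 r=9: -13+17=4 d=8 *, r--
l=1 r=8: -13+6=-7 d=3 *, l++
l=2 r=8: -8+6=-2 d=2 *, r--

l=2, r=7, best |Δ|=2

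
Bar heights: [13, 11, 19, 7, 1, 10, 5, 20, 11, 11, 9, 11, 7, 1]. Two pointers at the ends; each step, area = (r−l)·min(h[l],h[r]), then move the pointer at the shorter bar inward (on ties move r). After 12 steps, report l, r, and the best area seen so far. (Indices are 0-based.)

[0,13] min(13,1)*13=13 best=13 * → r--
[0,12] min(13,7)*12=84 best=84 * → r--
[0,11] min(13,11)*11=121 best=121 * → r--
[0,10] min(13,9)*10=90 best=121 → r--
[0,9] min(13,11)*9=99 best=121 → r--
[0,8] min(13,11)*8=88 best=121 → r--
[0,7] min(13,20)*7=91 best=121 → l++
[1,7] min(11,20)*6=66 best=121 → l++
[2,7] min(19,20)*5=95 best=121 → l++
[3,7] min(7,20)*4=28 best=121 → l++
[4,7] min(1,20)*3=3 best=121 → l++
[5,7] min(10,20)*2=20 best=121 → l++

l=6, r=7, best area=121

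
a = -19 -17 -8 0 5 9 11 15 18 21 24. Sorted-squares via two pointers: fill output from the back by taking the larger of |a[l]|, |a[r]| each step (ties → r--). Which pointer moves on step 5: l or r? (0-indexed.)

l

[0,10] |-19|<=|24| out[10]=576 → r--
[0,9] |-19|<=|21| out[9]=441 → r--
[0,8] |-19|>|18| out[8]=361 → l++
[1,8] |-17|<=|18| out[7]=324 → r--
[1,7] |-17|>|15| out[6]=289 → l++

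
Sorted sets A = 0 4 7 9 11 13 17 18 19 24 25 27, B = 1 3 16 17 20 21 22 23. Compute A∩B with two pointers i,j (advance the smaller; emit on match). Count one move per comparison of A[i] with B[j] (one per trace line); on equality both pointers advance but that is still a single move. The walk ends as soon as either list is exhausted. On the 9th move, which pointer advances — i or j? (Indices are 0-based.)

j

[i=0,j=0] 0<1 → i++
[i=1,j=0] 4>1 → j++
[i=1,j=1] 4>3 → j++
[i=1,j=2] 4<16 → i++
[i=2,j=2] 7<16 → i++
[i=3,j=2] 9<16 → i++
[i=4,j=2] 11<16 → i++
[i=5,j=2] 13<16 → i++
[i=6,j=2] 17>16 → j++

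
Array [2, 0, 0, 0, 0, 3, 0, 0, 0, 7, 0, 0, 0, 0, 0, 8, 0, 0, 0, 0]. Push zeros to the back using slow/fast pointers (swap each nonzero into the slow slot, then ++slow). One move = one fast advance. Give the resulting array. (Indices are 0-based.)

[2, 3, 7, 8, 0, 0, 0, 0, 0, 0, 0, 0, 0, 0, 0, 0, 0, 0, 0, 0]

slow=0 fast=0: a[fast]=2≠0 swap→a[0]=2, slow++,fast++
slow=1 fast=1: a[fast]=0, fast++
slow=1 fast=2: a[fast]=0, fast++
slow=1 fast=3: a[fast]=0, fast++
slow=1 fast=4: a[fast]=0, fast++
slow=1 fast=5: a[fast]=3≠0 swap→a[1]=3, slow++,fast++
slow=2 fast=6: a[fast]=0, fast++
slow=2 fast=7: a[fast]=0, fast++
slow=2 fast=8: a[fast]=0, fast++
slow=2 fast=9: a[fast]=7≠0 swap→a[2]=7, slow++,fast++
slow=3 fast=10: a[fast]=0, fast++
slow=3 fast=11: a[fast]=0, fast++
slow=3 fast=12: a[fast]=0, fast++
slow=3 fast=13: a[fast]=0, fast++
slow=3 fast=14: a[fast]=0, fast++
slow=3 fast=15: a[fast]=8≠0 swap→a[3]=8, slow++,fast++
slow=4 fast=16: a[fast]=0, fast++
slow=4 fast=17: a[fast]=0, fast++
slow=4 fast=18: a[fast]=0, fast++
slow=4 fast=19: a[fast]=0, fast++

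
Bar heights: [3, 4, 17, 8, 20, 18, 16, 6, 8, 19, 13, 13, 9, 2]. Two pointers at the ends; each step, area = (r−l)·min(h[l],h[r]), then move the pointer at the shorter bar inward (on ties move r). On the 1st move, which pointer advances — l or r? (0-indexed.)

r

[0,13] min(3,2)*13=26 best=26 * → r--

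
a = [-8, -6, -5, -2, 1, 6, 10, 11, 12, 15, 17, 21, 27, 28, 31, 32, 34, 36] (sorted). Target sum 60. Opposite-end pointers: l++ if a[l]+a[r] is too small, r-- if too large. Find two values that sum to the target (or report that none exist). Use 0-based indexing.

(28, 32)

[0,17] -8+36=28 <60 → l++
[1,17] -6+36=30 <60 → l++
[2,17] -5+36=31 <60 → l++
[3,17] -2+36=34 <60 → l++
[4,17] 1+36=37 <60 → l++
[5,17] 6+36=42 <60 → l++
[6,17] 10+36=46 <60 → l++
[7,17] 11+36=47 <60 → l++
[8,17] 12+36=48 <60 → l++
[9,17] 15+36=51 <60 → l++
[10,17] 17+36=53 <60 → l++
[11,17] 21+36=57 <60 → l++
[12,17] 27+36=63 >60 → r--
[12,16] 27+34=61 >60 → r--
[12,15] 27+32=59 <60 → l++
[13,15] 28+32=60 → found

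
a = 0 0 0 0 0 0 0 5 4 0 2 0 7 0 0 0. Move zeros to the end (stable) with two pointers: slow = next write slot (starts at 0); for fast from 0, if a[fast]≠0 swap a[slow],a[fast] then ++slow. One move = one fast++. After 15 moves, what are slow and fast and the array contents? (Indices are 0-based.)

slow=4, fast=15, a=[5, 4, 2, 7, 0, 0, 0, 0, 0, 0, 0, 0, 0, 0, 0, 0]

slow=0 fast=0: a[fast]=0, fast++
slow=0 fast=1: a[fast]=0, fast++
slow=0 fast=2: a[fast]=0, fast++
slow=0 fast=3: a[fast]=0, fast++
slow=0 fast=4: a[fast]=0, fast++
slow=0 fast=5: a[fast]=0, fast++
slow=0 fast=6: a[fast]=0, fast++
slow=0 fast=7: a[fast]=5≠0 swap→a[0]=5, slow++,fast++
slow=1 fast=8: a[fast]=4≠0 swap→a[1]=4, slow++,fast++
slow=2 fast=9: a[fast]=0, fast++
slow=2 fast=10: a[fast]=2≠0 swap→a[2]=2, slow++,fast++
slow=3 fast=11: a[fast]=0, fast++
slow=3 fast=12: a[fast]=7≠0 swap→a[3]=7, slow++,fast++
slow=4 fast=13: a[fast]=0, fast++
slow=4 fast=14: a[fast]=0, fast++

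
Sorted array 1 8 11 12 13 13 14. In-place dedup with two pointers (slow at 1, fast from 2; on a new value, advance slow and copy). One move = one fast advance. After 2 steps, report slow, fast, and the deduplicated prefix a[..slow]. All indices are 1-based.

(s=1,f=2) a[fast]=8≠a[slow]=1 write a[2]=8 → slow++,fast++
(s=2,f=3) a[fast]=11≠a[slow]=8 write a[3]=11 → slow++,fast++

slow=3, fast=4, prefix=[1, 8, 11]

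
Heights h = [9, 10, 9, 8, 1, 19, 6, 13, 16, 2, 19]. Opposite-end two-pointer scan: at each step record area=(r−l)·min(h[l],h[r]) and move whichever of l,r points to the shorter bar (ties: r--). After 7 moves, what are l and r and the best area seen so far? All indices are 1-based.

l=6, r=9, best area=95

l=1 r=11: min(9,19)*10=90 best=90 *, l++
l=2 r=11: min(10,19)*9=90 best=90, l++
l=3 r=11: min(9,19)*8=72 best=90, l++
l=4 r=11: min(8,19)*7=56 best=90, l++
l=5 r=11: min(1,19)*6=6 best=90, l++
l=6 r=11: min(19,19)*5=95 best=95 *, r--
l=6 r=10: min(19,2)*4=8 best=95, r--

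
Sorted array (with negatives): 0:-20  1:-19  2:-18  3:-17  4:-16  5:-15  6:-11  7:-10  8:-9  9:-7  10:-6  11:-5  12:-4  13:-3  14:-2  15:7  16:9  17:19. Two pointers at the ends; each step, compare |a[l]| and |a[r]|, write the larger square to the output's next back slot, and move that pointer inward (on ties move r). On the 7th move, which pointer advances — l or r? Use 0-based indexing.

l

[0,17] |-20|>|19| out[17]=400 → l++
[1,17] |-19|<=|19| out[16]=361 → r--
[1,16] |-19|>|9| out[15]=361 → l++
[2,16] |-18|>|9| out[14]=324 → l++
[3,16] |-17|>|9| out[13]=289 → l++
[4,16] |-16|>|9| out[12]=256 → l++
[5,16] |-15|>|9| out[11]=225 → l++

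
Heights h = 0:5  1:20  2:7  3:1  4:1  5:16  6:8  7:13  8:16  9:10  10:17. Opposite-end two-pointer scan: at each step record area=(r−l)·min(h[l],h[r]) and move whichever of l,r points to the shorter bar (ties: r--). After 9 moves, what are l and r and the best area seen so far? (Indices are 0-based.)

l=1, r=2, best area=153

l=0 r=10: min(5,17)*10=50 best=50 *, l++
l=1 r=10: min(20,17)*9=153 best=153 *, r--
l=1 r=9: min(20,10)*8=80 best=153, r--
l=1 r=8: min(20,16)*7=112 best=153, r--
l=1 r=7: min(20,13)*6=78 best=153, r--
l=1 r=6: min(20,8)*5=40 best=153, r--
l=1 r=5: min(20,16)*4=64 best=153, r--
l=1 r=4: min(20,1)*3=3 best=153, r--
l=1 r=3: min(20,1)*2=2 best=153, r--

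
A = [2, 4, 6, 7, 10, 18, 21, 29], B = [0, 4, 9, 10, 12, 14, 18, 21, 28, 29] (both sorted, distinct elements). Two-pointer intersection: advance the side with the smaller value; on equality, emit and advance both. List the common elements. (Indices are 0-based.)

intersection = [4, 10, 18, 21, 29]

[i=0,j=0] 2>0 → j++
[i=0,j=1] 2<4 → i++
[i=1,j=1] 4==4 emit → i++,j++
[i=2,j=2] 6<9 → i++
[i=3,j=2] 7<9 → i++
[i=4,j=2] 10>9 → j++
[i=4,j=3] 10==10 emit → i++,j++
[i=5,j=4] 18>12 → j++
[i=5,j=5] 18>14 → j++
[i=5,j=6] 18==18 emit → i++,j++
[i=6,j=7] 21==21 emit → i++,j++
[i=7,j=8] 29>28 → j++
[i=7,j=9] 29==29 emit → i++,j++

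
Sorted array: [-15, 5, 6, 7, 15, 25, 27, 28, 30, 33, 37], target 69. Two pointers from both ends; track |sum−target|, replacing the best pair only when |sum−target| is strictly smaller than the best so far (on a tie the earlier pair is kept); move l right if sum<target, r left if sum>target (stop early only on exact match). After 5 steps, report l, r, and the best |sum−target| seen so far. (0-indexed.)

l=0 r=10: -15+37=22 d=47 *, l++
l=1 r=10: 5+37=42 d=27 *, l++
l=2 r=10: 6+37=43 d=26 *, l++
l=3 r=10: 7+37=44 d=25 *, l++
l=4 r=10: 15+37=52 d=17 *, l++

l=5, r=10, best |Δ|=17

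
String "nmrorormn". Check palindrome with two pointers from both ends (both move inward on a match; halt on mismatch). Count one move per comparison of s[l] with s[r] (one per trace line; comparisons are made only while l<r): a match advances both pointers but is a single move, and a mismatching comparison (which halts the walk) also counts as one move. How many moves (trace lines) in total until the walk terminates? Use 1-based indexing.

4 moves

l=1 r=9: 'n'=='n', l++,r--
l=2 r=8: 'm'=='m', l++,r--
l=3 r=7: 'r'=='r', l++,r--
l=4 r=6: 'o'=='o', l++,r--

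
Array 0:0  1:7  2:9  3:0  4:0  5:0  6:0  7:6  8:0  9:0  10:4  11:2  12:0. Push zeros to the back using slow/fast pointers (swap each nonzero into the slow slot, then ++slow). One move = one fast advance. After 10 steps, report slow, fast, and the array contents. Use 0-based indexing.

slow=3, fast=10, a=[7, 9, 6, 0, 0, 0, 0, 0, 0, 0, 4, 2, 0]

slow=0 fast=0: a[fast]=0, fast++
slow=0 fast=1: a[fast]=7≠0 swap→a[0]=7, slow++,fast++
slow=1 fast=2: a[fast]=9≠0 swap→a[1]=9, slow++,fast++
slow=2 fast=3: a[fast]=0, fast++
slow=2 fast=4: a[fast]=0, fast++
slow=2 fast=5: a[fast]=0, fast++
slow=2 fast=6: a[fast]=0, fast++
slow=2 fast=7: a[fast]=6≠0 swap→a[2]=6, slow++,fast++
slow=3 fast=8: a[fast]=0, fast++
slow=3 fast=9: a[fast]=0, fast++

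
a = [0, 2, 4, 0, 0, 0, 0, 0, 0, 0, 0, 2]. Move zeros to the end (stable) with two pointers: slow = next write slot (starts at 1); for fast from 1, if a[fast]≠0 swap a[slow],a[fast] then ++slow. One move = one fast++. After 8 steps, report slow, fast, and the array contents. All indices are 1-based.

(s=1,f=1) a[fast]=0 → fast++
(s=1,f=2) a[fast]=2≠0 swap→a[1]=2 → slow++,fast++
(s=2,f=3) a[fast]=4≠0 swap→a[2]=4 → slow++,fast++
(s=3,f=4) a[fast]=0 → fast++
(s=3,f=5) a[fast]=0 → fast++
(s=3,f=6) a[fast]=0 → fast++
(s=3,f=7) a[fast]=0 → fast++
(s=3,f=8) a[fast]=0 → fast++

slow=3, fast=9, a=[2, 4, 0, 0, 0, 0, 0, 0, 0, 0, 0, 2]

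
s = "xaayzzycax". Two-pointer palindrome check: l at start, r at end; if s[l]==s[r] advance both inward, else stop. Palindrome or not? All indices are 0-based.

not a palindrome (mismatch at 2,7)

l=0 r=9: 'x'=='x', l++,r--
l=1 r=8: 'a'=='a', l++,r--
l=2 r=7: 'a'!='c', stop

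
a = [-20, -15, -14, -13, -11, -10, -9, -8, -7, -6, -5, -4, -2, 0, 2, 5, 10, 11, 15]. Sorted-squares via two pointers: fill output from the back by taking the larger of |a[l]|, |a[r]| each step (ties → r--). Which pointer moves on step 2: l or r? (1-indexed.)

r

l=1 r=19: |-20|>|15| out[19]=400, l++
l=2 r=19: |-15|<=|15| out[18]=225, r--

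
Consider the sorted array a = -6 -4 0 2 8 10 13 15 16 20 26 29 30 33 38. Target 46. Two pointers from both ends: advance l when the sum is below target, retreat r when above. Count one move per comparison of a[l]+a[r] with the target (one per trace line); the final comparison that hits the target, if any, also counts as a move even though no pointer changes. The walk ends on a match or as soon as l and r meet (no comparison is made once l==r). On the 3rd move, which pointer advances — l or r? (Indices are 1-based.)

l

[1,15] -6+38=32 <46 → l++
[2,15] -4+38=34 <46 → l++
[3,15] 0+38=38 <46 → l++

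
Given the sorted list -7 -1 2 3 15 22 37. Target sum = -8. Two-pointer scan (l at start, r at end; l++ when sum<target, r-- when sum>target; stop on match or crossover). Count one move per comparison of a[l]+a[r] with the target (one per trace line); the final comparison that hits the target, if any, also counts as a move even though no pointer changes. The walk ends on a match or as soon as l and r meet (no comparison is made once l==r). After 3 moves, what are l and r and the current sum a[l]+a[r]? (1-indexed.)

l=1, r=4, sum=-4

[1,7] -7+37=30 >-8 → r--
[1,6] -7+22=15 >-8 → r--
[1,5] -7+15=8 >-8 → r--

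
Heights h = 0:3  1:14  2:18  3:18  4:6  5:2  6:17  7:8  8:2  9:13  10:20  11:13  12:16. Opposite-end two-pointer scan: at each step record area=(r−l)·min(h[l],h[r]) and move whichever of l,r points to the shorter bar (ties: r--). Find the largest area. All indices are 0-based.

max area = 160

l=0 r=12: min(3,16)*12=36 best=36 *, l++
l=1 r=12: min(14,16)*11=154 best=154 *, l++
l=2 r=12: min(18,16)*10=160 best=160 *, r--
l=2 r=11: min(18,13)*9=117 best=160, r--
l=2 r=10: min(18,20)*8=144 best=160, l++
l=3 r=10: min(18,20)*7=126 best=160, l++
l=4 r=10: min(6,20)*6=36 best=160, l++
l=5 r=10: min(2,20)*5=10 best=160, l++
l=6 r=10: min(17,20)*4=68 best=160, l++
l=7 r=10: min(8,20)*3=24 best=160, l++
l=8 r=10: min(2,20)*2=4 best=160, l++
l=9 r=10: min(13,20)*1=13 best=160, l++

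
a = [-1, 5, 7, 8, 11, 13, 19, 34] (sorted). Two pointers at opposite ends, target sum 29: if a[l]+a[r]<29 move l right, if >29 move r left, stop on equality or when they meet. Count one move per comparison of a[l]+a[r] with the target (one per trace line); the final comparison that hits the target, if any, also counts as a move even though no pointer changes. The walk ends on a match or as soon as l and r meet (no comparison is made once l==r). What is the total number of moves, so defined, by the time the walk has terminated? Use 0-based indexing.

l=0 r=7: -1+34=33 >29, r--
l=0 r=6: -1+19=18 <29, l++
l=1 r=6: 5+19=24 <29, l++
l=2 r=6: 7+19=26 <29, l++
l=3 r=6: 8+19=27 <29, l++
l=4 r=6: 11+19=30 >29, r--
l=4 r=5: 11+13=24 <29, l++

7 moves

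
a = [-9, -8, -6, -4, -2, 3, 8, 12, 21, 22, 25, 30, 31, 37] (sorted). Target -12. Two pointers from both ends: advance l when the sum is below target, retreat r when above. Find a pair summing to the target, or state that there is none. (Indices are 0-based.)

(-8, -4)

[0,13] -9+37=28 >-12 → r--
[0,12] -9+31=22 >-12 → r--
[0,11] -9+30=21 >-12 → r--
[0,10] -9+25=16 >-12 → r--
[0,9] -9+22=13 >-12 → r--
[0,8] -9+21=12 >-12 → r--
[0,7] -9+12=3 >-12 → r--
[0,6] -9+8=-1 >-12 → r--
[0,5] -9+3=-6 >-12 → r--
[0,4] -9+-2=-11 >-12 → r--
[0,3] -9+-4=-13 <-12 → l++
[1,3] -8+-4=-12 → found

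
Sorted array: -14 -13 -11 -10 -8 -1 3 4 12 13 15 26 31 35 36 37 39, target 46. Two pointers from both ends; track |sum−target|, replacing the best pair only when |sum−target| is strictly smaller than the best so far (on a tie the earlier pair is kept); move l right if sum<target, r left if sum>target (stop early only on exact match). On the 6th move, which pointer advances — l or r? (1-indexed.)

l

[1,17] -14+39=25 d=21 * → l++
[2,17] -13+39=26 d=20 * → l++
[3,17] -11+39=28 d=18 * → l++
[4,17] -10+39=29 d=17 * → l++
[5,17] -8+39=31 d=15 * → l++
[6,17] -1+39=38 d=8 * → l++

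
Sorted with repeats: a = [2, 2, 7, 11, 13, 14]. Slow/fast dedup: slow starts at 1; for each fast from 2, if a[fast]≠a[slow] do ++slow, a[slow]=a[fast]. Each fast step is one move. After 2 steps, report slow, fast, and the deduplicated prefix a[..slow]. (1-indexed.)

slow=1 fast=2: a[fast]=2=a[slow] dup, fast++
slow=1 fast=3: a[fast]=7≠a[slow]=2 write a[2]=7, slow++,fast++

slow=2, fast=4, prefix=[2, 7]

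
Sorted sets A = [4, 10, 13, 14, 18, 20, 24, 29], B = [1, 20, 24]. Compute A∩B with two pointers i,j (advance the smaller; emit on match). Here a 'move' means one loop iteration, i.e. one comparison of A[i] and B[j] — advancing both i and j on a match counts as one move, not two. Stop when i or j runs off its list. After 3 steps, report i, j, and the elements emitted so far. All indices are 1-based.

[i=1,j=1] 4>1 → j++
[i=1,j=2] 4<20 → i++
[i=2,j=2] 10<20 → i++

i=3, j=2, emitted=[]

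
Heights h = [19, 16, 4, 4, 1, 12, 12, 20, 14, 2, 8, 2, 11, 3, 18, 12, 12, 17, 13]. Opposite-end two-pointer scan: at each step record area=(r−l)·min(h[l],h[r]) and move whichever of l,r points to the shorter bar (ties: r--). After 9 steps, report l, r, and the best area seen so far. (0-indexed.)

l=0 r=18: min(19,13)*18=234 best=234 *, r--
l=0 r=17: min(19,17)*17=289 best=289 *, r--
l=0 r=16: min(19,12)*16=192 best=289, r--
l=0 r=15: min(19,12)*15=180 best=289, r--
l=0 r=14: min(19,18)*14=252 best=289, r--
l=0 r=13: min(19,3)*13=39 best=289, r--
l=0 r=12: min(19,11)*12=132 best=289, r--
l=0 r=11: min(19,2)*11=22 best=289, r--
l=0 r=10: min(19,8)*10=80 best=289, r--

l=0, r=9, best area=289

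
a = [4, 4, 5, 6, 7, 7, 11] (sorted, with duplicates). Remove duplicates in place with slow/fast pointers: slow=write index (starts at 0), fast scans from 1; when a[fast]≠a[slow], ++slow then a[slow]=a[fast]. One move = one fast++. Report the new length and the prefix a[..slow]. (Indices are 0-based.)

length 5; prefix = [4, 5, 6, 7, 11]

(s=0,f=1) a[fast]=4=a[slow] dup → fast++
(s=0,f=2) a[fast]=5≠a[slow]=4 write a[1]=5 → slow++,fast++
(s=1,f=3) a[fast]=6≠a[slow]=5 write a[2]=6 → slow++,fast++
(s=2,f=4) a[fast]=7≠a[slow]=6 write a[3]=7 → slow++,fast++
(s=3,f=5) a[fast]=7=a[slow] dup → fast++
(s=3,f=6) a[fast]=11≠a[slow]=7 write a[4]=11 → slow++,fast++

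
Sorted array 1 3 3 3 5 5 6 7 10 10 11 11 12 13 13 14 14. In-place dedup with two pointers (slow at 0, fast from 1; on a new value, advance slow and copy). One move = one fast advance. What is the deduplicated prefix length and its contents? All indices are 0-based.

length 10; prefix = [1, 3, 5, 6, 7, 10, 11, 12, 13, 14]

(s=0,f=1) a[fast]=3≠a[slow]=1 write a[1]=3 → slow++,fast++
(s=1,f=2) a[fast]=3=a[slow] dup → fast++
(s=1,f=3) a[fast]=3=a[slow] dup → fast++
(s=1,f=4) a[fast]=5≠a[slow]=3 write a[2]=5 → slow++,fast++
(s=2,f=5) a[fast]=5=a[slow] dup → fast++
(s=2,f=6) a[fast]=6≠a[slow]=5 write a[3]=6 → slow++,fast++
(s=3,f=7) a[fast]=7≠a[slow]=6 write a[4]=7 → slow++,fast++
(s=4,f=8) a[fast]=10≠a[slow]=7 write a[5]=10 → slow++,fast++
(s=5,f=9) a[fast]=10=a[slow] dup → fast++
(s=5,f=10) a[fast]=11≠a[slow]=10 write a[6]=11 → slow++,fast++
(s=6,f=11) a[fast]=11=a[slow] dup → fast++
(s=6,f=12) a[fast]=12≠a[slow]=11 write a[7]=12 → slow++,fast++
(s=7,f=13) a[fast]=13≠a[slow]=12 write a[8]=13 → slow++,fast++
(s=8,f=14) a[fast]=13=a[slow] dup → fast++
(s=8,f=15) a[fast]=14≠a[slow]=13 write a[9]=14 → slow++,fast++
(s=9,f=16) a[fast]=14=a[slow] dup → fast++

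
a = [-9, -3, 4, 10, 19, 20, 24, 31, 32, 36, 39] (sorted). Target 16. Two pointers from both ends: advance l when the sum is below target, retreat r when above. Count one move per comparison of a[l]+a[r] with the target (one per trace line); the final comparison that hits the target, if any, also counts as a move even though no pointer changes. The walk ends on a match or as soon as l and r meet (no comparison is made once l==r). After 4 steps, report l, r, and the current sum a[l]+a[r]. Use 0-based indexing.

l=0, r=6, sum=15

[0,10] -9+39=30 >16 → r--
[0,9] -9+36=27 >16 → r--
[0,8] -9+32=23 >16 → r--
[0,7] -9+31=22 >16 → r--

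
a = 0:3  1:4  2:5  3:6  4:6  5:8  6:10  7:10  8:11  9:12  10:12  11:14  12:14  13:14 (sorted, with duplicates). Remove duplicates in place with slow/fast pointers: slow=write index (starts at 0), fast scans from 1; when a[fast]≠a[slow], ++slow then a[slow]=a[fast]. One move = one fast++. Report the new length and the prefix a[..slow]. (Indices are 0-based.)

length 9; prefix = [3, 4, 5, 6, 8, 10, 11, 12, 14]

slow=0 fast=1: a[fast]=4≠a[slow]=3 write a[1]=4, slow++,fast++
slow=1 fast=2: a[fast]=5≠a[slow]=4 write a[2]=5, slow++,fast++
slow=2 fast=3: a[fast]=6≠a[slow]=5 write a[3]=6, slow++,fast++
slow=3 fast=4: a[fast]=6=a[slow] dup, fast++
slow=3 fast=5: a[fast]=8≠a[slow]=6 write a[4]=8, slow++,fast++
slow=4 fast=6: a[fast]=10≠a[slow]=8 write a[5]=10, slow++,fast++
slow=5 fast=7: a[fast]=10=a[slow] dup, fast++
slow=5 fast=8: a[fast]=11≠a[slow]=10 write a[6]=11, slow++,fast++
slow=6 fast=9: a[fast]=12≠a[slow]=11 write a[7]=12, slow++,fast++
slow=7 fast=10: a[fast]=12=a[slow] dup, fast++
slow=7 fast=11: a[fast]=14≠a[slow]=12 write a[8]=14, slow++,fast++
slow=8 fast=12: a[fast]=14=a[slow] dup, fast++
slow=8 fast=13: a[fast]=14=a[slow] dup, fast++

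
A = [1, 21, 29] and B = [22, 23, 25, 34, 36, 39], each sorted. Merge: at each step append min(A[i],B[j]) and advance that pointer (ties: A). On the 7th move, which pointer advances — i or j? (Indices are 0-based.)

j

i=0 j=0: A[i]=1<=B[j]=22 take 1, i++
i=1 j=0: A[i]=21<=B[j]=22 take 21, i++
i=2 j=0: A[i]=29>B[j]=22 take 22, j++
i=2 j=1: A[i]=29>B[j]=23 take 23, j++
i=2 j=2: A[i]=29>B[j]=25 take 25, j++
i=2 j=3: A[i]=29<=B[j]=34 take 29, i++
i=3 j=3: A done, take B[j]=34, j++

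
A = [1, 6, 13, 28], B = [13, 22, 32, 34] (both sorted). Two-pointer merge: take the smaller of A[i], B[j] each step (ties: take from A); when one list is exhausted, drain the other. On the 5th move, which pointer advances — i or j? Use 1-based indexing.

i=1 j=1: A[i]=1<=B[j]=13 take 1, i++
i=2 j=1: A[i]=6<=B[j]=13 take 6, i++
i=3 j=1: A[i]=13<=B[j]=13 take 13, i++
i=4 j=1: A[i]=28>B[j]=13 take 13, j++
i=4 j=2: A[i]=28>B[j]=22 take 22, j++

j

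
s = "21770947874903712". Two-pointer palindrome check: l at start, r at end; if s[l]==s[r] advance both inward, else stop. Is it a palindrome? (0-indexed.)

not a palindrome (mismatch at 3,13)

[0,16] '2'=='2' → l++,r--
[1,15] '1'=='1' → l++,r--
[2,14] '7'=='7' → l++,r--
[3,13] '7'!='3' → stop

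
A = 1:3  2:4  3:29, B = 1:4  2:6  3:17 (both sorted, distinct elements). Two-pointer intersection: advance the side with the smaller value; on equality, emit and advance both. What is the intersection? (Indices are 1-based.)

[i=1,j=1] 3<4 → i++
[i=2,j=1] 4==4 emit → i++,j++
[i=3,j=2] 29>6 → j++
[i=3,j=3] 29>17 → j++

intersection = [4]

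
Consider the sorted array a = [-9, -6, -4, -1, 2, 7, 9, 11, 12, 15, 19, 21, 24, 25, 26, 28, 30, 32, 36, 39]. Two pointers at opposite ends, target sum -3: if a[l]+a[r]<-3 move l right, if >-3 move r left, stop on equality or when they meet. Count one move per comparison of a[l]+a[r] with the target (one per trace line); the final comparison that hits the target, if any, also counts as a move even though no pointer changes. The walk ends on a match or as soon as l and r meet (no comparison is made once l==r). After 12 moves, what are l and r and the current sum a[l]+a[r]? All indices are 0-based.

l=0 r=19: -9+39=30 >-3, r--
l=0 r=18: -9+36=27 >-3, r--
l=0 r=17: -9+32=23 >-3, r--
l=0 r=16: -9+30=21 >-3, r--
l=0 r=15: -9+28=19 >-3, r--
l=0 r=14: -9+26=17 >-3, r--
l=0 r=13: -9+25=16 >-3, r--
l=0 r=12: -9+24=15 >-3, r--
l=0 r=11: -9+21=12 >-3, r--
l=0 r=10: -9+19=10 >-3, r--
l=0 r=9: -9+15=6 >-3, r--
l=0 r=8: -9+12=3 >-3, r--

l=0, r=7, sum=2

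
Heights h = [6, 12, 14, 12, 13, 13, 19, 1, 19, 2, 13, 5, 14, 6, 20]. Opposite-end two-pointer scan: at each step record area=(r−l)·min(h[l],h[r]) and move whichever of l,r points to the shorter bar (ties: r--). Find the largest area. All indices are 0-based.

l=0 r=14: min(6,20)*14=84 best=84 *, l++
l=1 r=14: min(12,20)*13=156 best=156 *, l++
l=2 r=14: min(14,20)*12=168 best=168 *, l++
l=3 r=14: min(12,20)*11=132 best=168, l++
l=4 r=14: min(13,20)*10=130 best=168, l++
l=5 r=14: min(13,20)*9=117 best=168, l++
l=6 r=14: min(19,20)*8=152 best=168, l++
l=7 r=14: min(1,20)*7=7 best=168, l++
l=8 r=14: min(19,20)*6=114 best=168, l++
l=9 r=14: min(2,20)*5=10 best=168, l++
l=10 r=14: min(13,20)*4=52 best=168, l++
l=11 r=14: min(5,20)*3=15 best=168, l++
l=12 r=14: min(14,20)*2=28 best=168, l++
l=13 r=14: min(6,20)*1=6 best=168, l++

max area = 168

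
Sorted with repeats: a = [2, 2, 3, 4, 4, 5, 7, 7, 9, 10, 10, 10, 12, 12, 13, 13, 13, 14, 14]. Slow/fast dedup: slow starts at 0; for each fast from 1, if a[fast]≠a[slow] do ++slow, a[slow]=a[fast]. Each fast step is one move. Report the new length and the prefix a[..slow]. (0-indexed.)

slow=0 fast=1: a[fast]=2=a[slow] dup, fast++
slow=0 fast=2: a[fast]=3≠a[slow]=2 write a[1]=3, slow++,fast++
slow=1 fast=3: a[fast]=4≠a[slow]=3 write a[2]=4, slow++,fast++
slow=2 fast=4: a[fast]=4=a[slow] dup, fast++
slow=2 fast=5: a[fast]=5≠a[slow]=4 write a[3]=5, slow++,fast++
slow=3 fast=6: a[fast]=7≠a[slow]=5 write a[4]=7, slow++,fast++
slow=4 fast=7: a[fast]=7=a[slow] dup, fast++
slow=4 fast=8: a[fast]=9≠a[slow]=7 write a[5]=9, slow++,fast++
slow=5 fast=9: a[fast]=10≠a[slow]=9 write a[6]=10, slow++,fast++
slow=6 fast=10: a[fast]=10=a[slow] dup, fast++
slow=6 fast=11: a[fast]=10=a[slow] dup, fast++
slow=6 fast=12: a[fast]=12≠a[slow]=10 write a[7]=12, slow++,fast++
slow=7 fast=13: a[fast]=12=a[slow] dup, fast++
slow=7 fast=14: a[fast]=13≠a[slow]=12 write a[8]=13, slow++,fast++
slow=8 fast=15: a[fast]=13=a[slow] dup, fast++
slow=8 fast=16: a[fast]=13=a[slow] dup, fast++
slow=8 fast=17: a[fast]=14≠a[slow]=13 write a[9]=14, slow++,fast++
slow=9 fast=18: a[fast]=14=a[slow] dup, fast++

length 10; prefix = [2, 3, 4, 5, 7, 9, 10, 12, 13, 14]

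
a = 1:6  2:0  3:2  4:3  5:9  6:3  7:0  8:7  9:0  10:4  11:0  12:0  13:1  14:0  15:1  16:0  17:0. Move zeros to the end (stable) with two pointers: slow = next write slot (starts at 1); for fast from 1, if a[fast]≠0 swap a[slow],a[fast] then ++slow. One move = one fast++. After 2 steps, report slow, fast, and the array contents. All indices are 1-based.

slow=2, fast=3, a=[6, 0, 2, 3, 9, 3, 0, 7, 0, 4, 0, 0, 1, 0, 1, 0, 0]

(s=1,f=1) a[fast]=6≠0 swap→a[1]=6 → slow++,fast++
(s=2,f=2) a[fast]=0 → fast++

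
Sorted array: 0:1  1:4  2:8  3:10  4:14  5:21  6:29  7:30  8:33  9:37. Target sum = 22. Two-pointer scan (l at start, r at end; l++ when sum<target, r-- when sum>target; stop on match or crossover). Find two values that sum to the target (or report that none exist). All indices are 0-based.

(1, 21)

l=0 r=9: 1+37=38 >22, r--
l=0 r=8: 1+33=34 >22, r--
l=0 r=7: 1+30=31 >22, r--
l=0 r=6: 1+29=30 >22, r--
l=0 r=5: 1+21=22, found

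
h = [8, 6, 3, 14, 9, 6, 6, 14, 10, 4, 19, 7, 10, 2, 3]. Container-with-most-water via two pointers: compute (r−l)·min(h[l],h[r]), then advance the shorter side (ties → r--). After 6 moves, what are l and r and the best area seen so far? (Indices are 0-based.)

[0,14] min(8,3)*14=42 best=42 * → r--
[0,13] min(8,2)*13=26 best=42 → r--
[0,12] min(8,10)*12=96 best=96 * → l++
[1,12] min(6,10)*11=66 best=96 → l++
[2,12] min(3,10)*10=30 best=96 → l++
[3,12] min(14,10)*9=90 best=96 → r--

l=3, r=11, best area=96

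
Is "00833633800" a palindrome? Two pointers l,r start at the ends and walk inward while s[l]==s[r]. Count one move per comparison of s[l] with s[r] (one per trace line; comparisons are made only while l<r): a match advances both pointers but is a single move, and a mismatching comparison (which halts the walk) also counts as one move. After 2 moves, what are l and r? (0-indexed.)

l=2, r=8

[0,10] '0'=='0' → l++,r--
[1,9] '0'=='0' → l++,r--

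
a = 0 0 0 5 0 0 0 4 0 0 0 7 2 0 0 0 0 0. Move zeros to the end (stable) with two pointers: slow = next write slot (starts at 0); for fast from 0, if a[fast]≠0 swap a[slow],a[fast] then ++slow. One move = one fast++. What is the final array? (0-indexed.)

slow=0 fast=0: a[fast]=0, fast++
slow=0 fast=1: a[fast]=0, fast++
slow=0 fast=2: a[fast]=0, fast++
slow=0 fast=3: a[fast]=5≠0 swap→a[0]=5, slow++,fast++
slow=1 fast=4: a[fast]=0, fast++
slow=1 fast=5: a[fast]=0, fast++
slow=1 fast=6: a[fast]=0, fast++
slow=1 fast=7: a[fast]=4≠0 swap→a[1]=4, slow++,fast++
slow=2 fast=8: a[fast]=0, fast++
slow=2 fast=9: a[fast]=0, fast++
slow=2 fast=10: a[fast]=0, fast++
slow=2 fast=11: a[fast]=7≠0 swap→a[2]=7, slow++,fast++
slow=3 fast=12: a[fast]=2≠0 swap→a[3]=2, slow++,fast++
slow=4 fast=13: a[fast]=0, fast++
slow=4 fast=14: a[fast]=0, fast++
slow=4 fast=15: a[fast]=0, fast++
slow=4 fast=16: a[fast]=0, fast++
slow=4 fast=17: a[fast]=0, fast++

[5, 4, 7, 2, 0, 0, 0, 0, 0, 0, 0, 0, 0, 0, 0, 0, 0, 0]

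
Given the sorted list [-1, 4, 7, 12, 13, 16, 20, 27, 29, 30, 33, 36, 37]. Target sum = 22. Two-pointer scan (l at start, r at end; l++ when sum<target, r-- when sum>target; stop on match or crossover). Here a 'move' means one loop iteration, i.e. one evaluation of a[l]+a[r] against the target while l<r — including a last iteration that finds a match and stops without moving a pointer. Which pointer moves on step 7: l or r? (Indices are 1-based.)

[1,13] -1+37=36 >22 → r--
[1,12] -1+36=35 >22 → r--
[1,11] -1+33=32 >22 → r--
[1,10] -1+30=29 >22 → r--
[1,9] -1+29=28 >22 → r--
[1,8] -1+27=26 >22 → r--
[1,7] -1+20=19 <22 → l++

l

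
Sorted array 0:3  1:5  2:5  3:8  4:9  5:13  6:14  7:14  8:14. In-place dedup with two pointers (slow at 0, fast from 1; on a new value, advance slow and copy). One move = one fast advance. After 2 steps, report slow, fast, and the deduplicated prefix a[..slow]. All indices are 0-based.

slow=0 fast=1: a[fast]=5≠a[slow]=3 write a[1]=5, slow++,fast++
slow=1 fast=2: a[fast]=5=a[slow] dup, fast++

slow=1, fast=3, prefix=[3, 5]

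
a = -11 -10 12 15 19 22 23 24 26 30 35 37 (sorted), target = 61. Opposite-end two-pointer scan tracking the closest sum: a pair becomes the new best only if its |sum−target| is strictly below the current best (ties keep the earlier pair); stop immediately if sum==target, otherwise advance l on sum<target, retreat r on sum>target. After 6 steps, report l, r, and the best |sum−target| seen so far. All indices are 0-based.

l=6, r=11, best |Δ|=2

l=0 r=11: -11+37=26 d=35 *, l++
l=1 r=11: -10+37=27 d=34 *, l++
l=2 r=11: 12+37=49 d=12 *, l++
l=3 r=11: 15+37=52 d=9 *, l++
l=4 r=11: 19+37=56 d=5 *, l++
l=5 r=11: 22+37=59 d=2 *, l++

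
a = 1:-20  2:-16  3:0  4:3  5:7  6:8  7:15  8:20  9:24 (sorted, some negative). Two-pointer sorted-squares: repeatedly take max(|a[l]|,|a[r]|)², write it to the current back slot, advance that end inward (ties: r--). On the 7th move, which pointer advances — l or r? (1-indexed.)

[1,9] |-20|<=|24| out[9]=576 → r--
[1,8] |-20|<=|20| out[8]=400 → r--
[1,7] |-20|>|15| out[7]=400 → l++
[2,7] |-16|>|15| out[6]=256 → l++
[3,7] |0|<=|15| out[5]=225 → r--
[3,6] |0|<=|8| out[4]=64 → r--
[3,5] |0|<=|7| out[3]=49 → r--

r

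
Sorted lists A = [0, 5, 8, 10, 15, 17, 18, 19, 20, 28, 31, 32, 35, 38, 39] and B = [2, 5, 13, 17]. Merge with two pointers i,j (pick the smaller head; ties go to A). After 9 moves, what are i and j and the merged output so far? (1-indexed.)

i=7, j=4, merged so far=[0, 2, 5, 5, 8, 10, 13, 15, 17]

[i=1,j=1] A[i]=0<=B[j]=2 take 0 → i++
[i=2,j=1] A[i]=5>B[j]=2 take 2 → j++
[i=2,j=2] A[i]=5<=B[j]=5 take 5 → i++
[i=3,j=2] A[i]=8>B[j]=5 take 5 → j++
[i=3,j=3] A[i]=8<=B[j]=13 take 8 → i++
[i=4,j=3] A[i]=10<=B[j]=13 take 10 → i++
[i=5,j=3] A[i]=15>B[j]=13 take 13 → j++
[i=5,j=4] A[i]=15<=B[j]=17 take 15 → i++
[i=6,j=4] A[i]=17<=B[j]=17 take 17 → i++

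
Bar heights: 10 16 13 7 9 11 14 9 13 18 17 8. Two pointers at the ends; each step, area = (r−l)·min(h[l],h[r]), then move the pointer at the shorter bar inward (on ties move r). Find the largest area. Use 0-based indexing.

[0,11] min(10,8)*11=88 best=88 * → r--
[0,10] min(10,17)*10=100 best=100 * → l++
[1,10] min(16,17)*9=144 best=144 * → l++
[2,10] min(13,17)*8=104 best=144 → l++
[3,10] min(7,17)*7=49 best=144 → l++
[4,10] min(9,17)*6=54 best=144 → l++
[5,10] min(11,17)*5=55 best=144 → l++
[6,10] min(14,17)*4=56 best=144 → l++
[7,10] min(9,17)*3=27 best=144 → l++
[8,10] min(13,17)*2=26 best=144 → l++
[9,10] min(18,17)*1=17 best=144 → r--

max area = 144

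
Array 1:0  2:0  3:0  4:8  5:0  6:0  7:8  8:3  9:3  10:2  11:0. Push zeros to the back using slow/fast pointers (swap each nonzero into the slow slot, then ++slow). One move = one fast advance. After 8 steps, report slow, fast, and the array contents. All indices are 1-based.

(s=1,f=1) a[fast]=0 → fast++
(s=1,f=2) a[fast]=0 → fast++
(s=1,f=3) a[fast]=0 → fast++
(s=1,f=4) a[fast]=8≠0 swap→a[1]=8 → slow++,fast++
(s=2,f=5) a[fast]=0 → fast++
(s=2,f=6) a[fast]=0 → fast++
(s=2,f=7) a[fast]=8≠0 swap→a[2]=8 → slow++,fast++
(s=3,f=8) a[fast]=3≠0 swap→a[3]=3 → slow++,fast++

slow=4, fast=9, a=[8, 8, 3, 0, 0, 0, 0, 0, 3, 2, 0]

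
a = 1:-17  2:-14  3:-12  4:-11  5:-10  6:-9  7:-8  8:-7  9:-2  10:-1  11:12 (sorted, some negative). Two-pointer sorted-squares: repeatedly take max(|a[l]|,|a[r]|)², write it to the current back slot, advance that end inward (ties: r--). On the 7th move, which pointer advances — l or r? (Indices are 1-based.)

[1,11] |-17|>|12| out[11]=289 → l++
[2,11] |-14|>|12| out[10]=196 → l++
[3,11] |-12|<=|12| out[9]=144 → r--
[3,10] |-12|>|-1| out[8]=144 → l++
[4,10] |-11|>|-1| out[7]=121 → l++
[5,10] |-10|>|-1| out[6]=100 → l++
[6,10] |-9|>|-1| out[5]=81 → l++

l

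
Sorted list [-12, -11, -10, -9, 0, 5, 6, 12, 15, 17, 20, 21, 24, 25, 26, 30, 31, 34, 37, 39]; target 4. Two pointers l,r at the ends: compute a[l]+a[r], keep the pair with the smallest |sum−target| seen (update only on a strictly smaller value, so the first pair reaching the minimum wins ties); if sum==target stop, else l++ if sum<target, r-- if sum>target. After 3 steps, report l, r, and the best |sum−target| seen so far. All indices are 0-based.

l=0, r=16, best |Δ|=18

l=0 r=19: -12+39=27 d=23 *, r--
l=0 r=18: -12+37=25 d=21 *, r--
l=0 r=17: -12+34=22 d=18 *, r--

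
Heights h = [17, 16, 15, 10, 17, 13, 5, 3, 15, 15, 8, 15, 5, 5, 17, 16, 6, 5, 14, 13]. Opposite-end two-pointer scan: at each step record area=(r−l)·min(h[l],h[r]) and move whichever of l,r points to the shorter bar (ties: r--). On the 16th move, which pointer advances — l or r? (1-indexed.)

[1,20] min(17,13)*19=247 best=247 * → r--
[1,19] min(17,14)*18=252 best=252 * → r--
[1,18] min(17,5)*17=85 best=252 → r--
[1,17] min(17,6)*16=96 best=252 → r--
[1,16] min(17,16)*15=240 best=252 → r--
[1,15] min(17,17)*14=238 best=252 → r--
[1,14] min(17,5)*13=65 best=252 → r--
[1,13] min(17,5)*12=60 best=252 → r--
[1,12] min(17,15)*11=165 best=252 → r--
[1,11] min(17,8)*10=80 best=252 → r--
[1,10] min(17,15)*9=135 best=252 → r--
[1,9] min(17,15)*8=120 best=252 → r--
[1,8] min(17,3)*7=21 best=252 → r--
[1,7] min(17,5)*6=30 best=252 → r--
[1,6] min(17,13)*5=65 best=252 → r--
[1,5] min(17,17)*4=68 best=252 → r--

r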